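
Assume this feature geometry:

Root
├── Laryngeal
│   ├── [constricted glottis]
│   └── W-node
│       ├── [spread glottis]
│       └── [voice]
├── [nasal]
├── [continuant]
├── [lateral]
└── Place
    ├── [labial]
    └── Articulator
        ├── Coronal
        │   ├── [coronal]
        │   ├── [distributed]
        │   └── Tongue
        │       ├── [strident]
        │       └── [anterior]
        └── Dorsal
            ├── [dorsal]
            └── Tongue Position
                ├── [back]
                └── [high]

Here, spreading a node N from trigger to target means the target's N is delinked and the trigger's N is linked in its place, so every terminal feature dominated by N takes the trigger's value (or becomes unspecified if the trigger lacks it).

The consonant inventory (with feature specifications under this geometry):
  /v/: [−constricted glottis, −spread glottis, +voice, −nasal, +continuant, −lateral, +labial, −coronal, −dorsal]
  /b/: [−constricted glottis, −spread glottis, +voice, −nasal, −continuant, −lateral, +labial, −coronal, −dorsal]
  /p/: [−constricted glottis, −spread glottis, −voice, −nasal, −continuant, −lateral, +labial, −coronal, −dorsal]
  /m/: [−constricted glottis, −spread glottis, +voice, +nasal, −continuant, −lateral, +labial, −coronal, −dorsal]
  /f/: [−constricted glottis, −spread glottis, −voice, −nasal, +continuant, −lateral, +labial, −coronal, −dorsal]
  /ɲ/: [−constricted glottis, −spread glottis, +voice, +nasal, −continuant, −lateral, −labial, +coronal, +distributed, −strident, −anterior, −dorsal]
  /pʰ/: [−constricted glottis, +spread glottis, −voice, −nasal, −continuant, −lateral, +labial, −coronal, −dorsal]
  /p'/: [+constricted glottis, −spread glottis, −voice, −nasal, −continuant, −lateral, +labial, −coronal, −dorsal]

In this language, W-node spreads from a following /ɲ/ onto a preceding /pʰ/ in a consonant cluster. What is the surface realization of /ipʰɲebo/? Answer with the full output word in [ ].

[ibɲebo]

W-node immediately or transitively dominates [spread glottis], [voice].
The target acquires /ɲ/'s values for everything under W-node — [−spread glottis], [+voice] — while keeping its own [constricted glottis], [nasal], [continuant], ….
The resulting bundle matches /b/ in the inventory; substituting it for /pʰ/ gives [ibɲebo].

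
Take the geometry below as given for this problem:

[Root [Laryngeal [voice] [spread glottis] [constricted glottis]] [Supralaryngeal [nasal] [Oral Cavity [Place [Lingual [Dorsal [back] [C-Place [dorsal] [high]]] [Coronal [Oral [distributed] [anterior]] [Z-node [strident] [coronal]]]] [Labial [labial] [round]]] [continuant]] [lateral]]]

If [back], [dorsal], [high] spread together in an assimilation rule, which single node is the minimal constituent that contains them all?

Dorsal

[back] is immediately dominated by Dorsal.
[dorsal] is immediately dominated by C-Place.
[high] is immediately dominated by C-Place.
These paths first converge at Dorsal; no daughter of Dorsal dominates all 3 features, so Dorsal is the minimal constituent.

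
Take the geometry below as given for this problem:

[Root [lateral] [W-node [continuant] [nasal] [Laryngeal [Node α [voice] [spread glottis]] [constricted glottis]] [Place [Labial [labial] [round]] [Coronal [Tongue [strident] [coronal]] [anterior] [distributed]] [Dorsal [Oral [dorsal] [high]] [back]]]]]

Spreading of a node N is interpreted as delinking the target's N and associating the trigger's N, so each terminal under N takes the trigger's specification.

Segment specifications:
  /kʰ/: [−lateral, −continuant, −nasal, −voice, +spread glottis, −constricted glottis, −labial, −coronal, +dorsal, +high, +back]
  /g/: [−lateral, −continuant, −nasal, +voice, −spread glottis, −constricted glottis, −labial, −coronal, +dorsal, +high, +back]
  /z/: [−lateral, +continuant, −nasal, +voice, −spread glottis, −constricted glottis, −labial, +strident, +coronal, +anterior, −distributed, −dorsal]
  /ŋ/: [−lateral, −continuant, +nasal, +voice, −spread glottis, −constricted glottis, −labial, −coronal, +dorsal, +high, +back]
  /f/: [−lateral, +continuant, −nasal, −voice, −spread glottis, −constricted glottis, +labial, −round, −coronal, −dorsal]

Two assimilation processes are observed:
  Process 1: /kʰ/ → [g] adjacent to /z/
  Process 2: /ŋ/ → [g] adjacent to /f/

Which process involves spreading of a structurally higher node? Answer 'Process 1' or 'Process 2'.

Process 2

In Process 1, [voice], [spread glottis] change, so the minimal spreading node is Node α at depth 3.
Process 2 alters [nasal]; the lowest dominating node is [nasal] (depth 2 from Root).
[nasal] (depth 2) sits above Node α (depth 3), making Process 2 the one with the higher spreading node.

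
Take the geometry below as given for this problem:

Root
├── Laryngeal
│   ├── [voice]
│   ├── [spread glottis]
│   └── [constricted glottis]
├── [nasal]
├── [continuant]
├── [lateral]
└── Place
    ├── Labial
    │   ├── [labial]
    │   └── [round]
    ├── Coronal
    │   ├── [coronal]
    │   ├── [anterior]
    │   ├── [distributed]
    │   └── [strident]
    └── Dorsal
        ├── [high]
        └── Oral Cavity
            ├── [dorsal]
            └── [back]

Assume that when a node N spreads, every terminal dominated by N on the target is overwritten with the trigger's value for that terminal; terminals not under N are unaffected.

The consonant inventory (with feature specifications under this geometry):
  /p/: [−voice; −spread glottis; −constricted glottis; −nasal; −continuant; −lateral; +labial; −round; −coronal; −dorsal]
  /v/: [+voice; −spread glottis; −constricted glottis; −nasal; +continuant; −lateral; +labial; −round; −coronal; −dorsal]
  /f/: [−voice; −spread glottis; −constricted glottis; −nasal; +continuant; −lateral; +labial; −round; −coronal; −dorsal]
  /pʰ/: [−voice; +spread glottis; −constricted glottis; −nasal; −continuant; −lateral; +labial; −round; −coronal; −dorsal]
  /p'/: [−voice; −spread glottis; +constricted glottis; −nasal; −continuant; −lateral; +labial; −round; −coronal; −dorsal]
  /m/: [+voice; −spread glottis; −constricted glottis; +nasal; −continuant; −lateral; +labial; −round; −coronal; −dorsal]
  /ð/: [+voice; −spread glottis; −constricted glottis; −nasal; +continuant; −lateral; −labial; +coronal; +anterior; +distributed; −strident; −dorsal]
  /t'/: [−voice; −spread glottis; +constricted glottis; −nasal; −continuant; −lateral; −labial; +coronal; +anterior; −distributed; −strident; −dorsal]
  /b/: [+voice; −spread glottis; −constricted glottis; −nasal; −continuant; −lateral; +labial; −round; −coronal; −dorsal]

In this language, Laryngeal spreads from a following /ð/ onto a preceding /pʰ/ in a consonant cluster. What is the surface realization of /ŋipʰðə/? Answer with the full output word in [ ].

Terminals under Laryngeal in this geometry: [voice], [spread glottis], [constricted glottis].
After delinking /pʰ/'s Laryngeal and linking /ð/'s, the affected terminals become [+voice], [−spread glottis], [−constricted glottis]; [nasal], [continuant], [lateral], … (outside Laryngeal) are retained from /pʰ/.
Among the inventory, only /b/ has exactly this specification, giving the surface form [ŋibðə].

[ŋibðə]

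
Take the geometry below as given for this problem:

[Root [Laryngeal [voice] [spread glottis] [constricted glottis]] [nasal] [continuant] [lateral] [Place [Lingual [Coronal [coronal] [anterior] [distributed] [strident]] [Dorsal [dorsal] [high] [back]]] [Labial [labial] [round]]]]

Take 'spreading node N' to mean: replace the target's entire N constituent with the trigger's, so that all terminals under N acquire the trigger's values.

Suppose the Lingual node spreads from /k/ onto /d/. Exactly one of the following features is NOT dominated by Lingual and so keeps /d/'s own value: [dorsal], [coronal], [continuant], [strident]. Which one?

[continuant]

The terminals dominated by Lingual are [coronal], [anterior], [distributed], [strident], [dorsal], [high], [back].
Of the listed options, [strident], [coronal], [dorsal] are among these and would be overwritten by spreading Lingual.
But [continuant] is a dependent of Root, outside Lingual; it is therefore untouched by the spreading.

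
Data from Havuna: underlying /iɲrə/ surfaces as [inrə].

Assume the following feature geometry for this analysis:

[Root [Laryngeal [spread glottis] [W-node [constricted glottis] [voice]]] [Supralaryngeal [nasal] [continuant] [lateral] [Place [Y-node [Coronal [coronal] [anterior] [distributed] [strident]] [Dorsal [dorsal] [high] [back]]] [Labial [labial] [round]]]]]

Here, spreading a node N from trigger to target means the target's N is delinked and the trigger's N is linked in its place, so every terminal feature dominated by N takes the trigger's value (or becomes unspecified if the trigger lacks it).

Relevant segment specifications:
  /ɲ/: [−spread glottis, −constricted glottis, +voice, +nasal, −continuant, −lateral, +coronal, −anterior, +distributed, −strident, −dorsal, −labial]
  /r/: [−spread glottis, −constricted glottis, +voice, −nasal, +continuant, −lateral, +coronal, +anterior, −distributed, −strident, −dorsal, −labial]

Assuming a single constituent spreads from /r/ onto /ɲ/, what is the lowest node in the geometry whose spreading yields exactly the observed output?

Feature comparison: [anterior], [distributed] differ between /ɲ/ and [n]; the remaining terminals match.
The smallest constituent containing every changed terminal is Coronal — each of its daughters lacks at least one of the affected features.
If Coronal spreads, every terminal under it takes /r/'s value, producing [n] as observed.
Features on which the two segments disagree outside Coronal, such as [continuant], [nasal], are unchanged — nothing dominating them spread, and Coronal is the minimal sufficient constituent.

Coronal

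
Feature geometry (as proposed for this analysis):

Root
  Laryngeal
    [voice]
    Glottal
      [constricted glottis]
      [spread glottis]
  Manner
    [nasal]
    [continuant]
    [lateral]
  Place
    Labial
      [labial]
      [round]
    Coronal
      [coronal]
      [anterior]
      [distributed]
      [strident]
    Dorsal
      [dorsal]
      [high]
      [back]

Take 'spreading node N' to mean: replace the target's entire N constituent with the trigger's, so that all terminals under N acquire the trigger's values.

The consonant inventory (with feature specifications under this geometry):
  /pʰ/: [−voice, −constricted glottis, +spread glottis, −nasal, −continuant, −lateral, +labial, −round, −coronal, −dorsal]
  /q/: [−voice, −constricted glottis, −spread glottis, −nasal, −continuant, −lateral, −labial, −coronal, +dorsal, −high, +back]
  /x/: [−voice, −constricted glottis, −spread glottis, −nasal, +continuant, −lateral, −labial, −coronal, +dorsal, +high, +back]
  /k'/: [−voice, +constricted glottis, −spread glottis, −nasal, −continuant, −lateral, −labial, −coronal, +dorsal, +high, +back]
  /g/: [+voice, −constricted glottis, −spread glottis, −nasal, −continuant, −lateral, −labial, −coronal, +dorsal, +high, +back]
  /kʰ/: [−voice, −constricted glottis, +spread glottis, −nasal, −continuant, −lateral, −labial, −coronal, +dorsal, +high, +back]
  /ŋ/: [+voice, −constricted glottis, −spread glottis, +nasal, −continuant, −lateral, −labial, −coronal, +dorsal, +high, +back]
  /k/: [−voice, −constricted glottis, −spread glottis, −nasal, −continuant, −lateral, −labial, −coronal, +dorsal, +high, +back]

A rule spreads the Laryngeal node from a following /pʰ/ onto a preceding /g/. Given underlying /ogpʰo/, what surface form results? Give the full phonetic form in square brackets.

[okʰpʰo]

Terminals under Laryngeal in this geometry: [voice], [constricted glottis], [spread glottis].
The target acquires /pʰ/'s values for everything under Laryngeal — [−voice], [−constricted glottis], [+spread glottis] — while keeping its own [nasal], [continuant], [lateral], ….
Among the inventory, only /kʰ/ has exactly this specification, giving the surface form [okʰpʰo].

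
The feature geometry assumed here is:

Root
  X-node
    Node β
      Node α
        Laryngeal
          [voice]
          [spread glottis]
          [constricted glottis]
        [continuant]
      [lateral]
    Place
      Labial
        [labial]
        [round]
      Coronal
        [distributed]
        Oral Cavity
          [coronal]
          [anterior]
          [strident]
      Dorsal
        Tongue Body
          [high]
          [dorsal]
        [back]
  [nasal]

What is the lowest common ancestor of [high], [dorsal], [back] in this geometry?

[high]: Root / X-node / Place / Dorsal / Tongue Body / [high].
[dorsal]: Root / X-node / Place / Dorsal / Tongue Body / [dorsal].
[back]: Root / X-node / Place / Dorsal / [back].
These paths first converge at Dorsal; no daughter of Dorsal dominates all 3 features, so Dorsal is the minimal constituent.

Dorsal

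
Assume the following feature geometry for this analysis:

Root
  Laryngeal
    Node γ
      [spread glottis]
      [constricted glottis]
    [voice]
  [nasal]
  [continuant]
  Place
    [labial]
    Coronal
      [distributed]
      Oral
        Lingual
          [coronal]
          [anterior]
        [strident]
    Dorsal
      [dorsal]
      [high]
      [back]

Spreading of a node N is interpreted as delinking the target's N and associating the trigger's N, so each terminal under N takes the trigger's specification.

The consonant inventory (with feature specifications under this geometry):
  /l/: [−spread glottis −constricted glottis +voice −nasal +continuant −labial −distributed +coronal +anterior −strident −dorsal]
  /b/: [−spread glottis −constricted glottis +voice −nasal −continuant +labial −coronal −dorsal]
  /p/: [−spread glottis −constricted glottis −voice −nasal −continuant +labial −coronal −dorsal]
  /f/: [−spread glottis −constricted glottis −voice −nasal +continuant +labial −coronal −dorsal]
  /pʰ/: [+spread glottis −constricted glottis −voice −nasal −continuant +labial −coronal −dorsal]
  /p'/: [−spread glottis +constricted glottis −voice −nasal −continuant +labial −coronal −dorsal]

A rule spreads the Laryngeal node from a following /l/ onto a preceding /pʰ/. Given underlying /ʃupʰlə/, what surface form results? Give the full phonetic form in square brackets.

[ʃublə]

Laryngeal immediately or transitively dominates [spread glottis], [constricted glottis], [voice].
The target acquires /l/'s values for everything under Laryngeal — [−spread glottis], [−constricted glottis], [+voice] — while keeping its own [nasal], [continuant], [labial], ….
This feature bundle is that of [b], so /ʃupʰlə/ surfaces as [ʃublə].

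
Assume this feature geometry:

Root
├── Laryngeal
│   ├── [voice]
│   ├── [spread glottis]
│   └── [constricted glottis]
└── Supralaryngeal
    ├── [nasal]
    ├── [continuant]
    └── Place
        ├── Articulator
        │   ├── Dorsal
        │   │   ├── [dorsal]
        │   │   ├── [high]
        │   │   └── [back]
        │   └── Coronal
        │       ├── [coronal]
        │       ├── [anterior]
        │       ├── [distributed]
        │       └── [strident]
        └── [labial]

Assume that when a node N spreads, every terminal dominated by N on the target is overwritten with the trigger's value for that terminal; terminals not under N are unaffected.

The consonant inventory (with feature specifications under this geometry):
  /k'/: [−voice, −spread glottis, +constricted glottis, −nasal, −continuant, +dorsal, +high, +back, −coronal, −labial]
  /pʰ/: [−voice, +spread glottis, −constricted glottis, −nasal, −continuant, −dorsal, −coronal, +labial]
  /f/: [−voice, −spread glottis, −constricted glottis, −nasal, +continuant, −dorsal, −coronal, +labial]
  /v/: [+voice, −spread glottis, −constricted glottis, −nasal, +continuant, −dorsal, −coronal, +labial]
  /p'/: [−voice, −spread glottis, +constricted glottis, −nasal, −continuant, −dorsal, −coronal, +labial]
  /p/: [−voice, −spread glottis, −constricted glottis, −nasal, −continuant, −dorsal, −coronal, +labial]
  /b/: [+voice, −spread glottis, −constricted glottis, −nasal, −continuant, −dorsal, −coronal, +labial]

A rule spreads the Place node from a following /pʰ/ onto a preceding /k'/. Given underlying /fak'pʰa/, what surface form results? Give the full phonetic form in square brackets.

[fap'pʰa]

Place immediately or transitively dominates [dorsal], [high], [back], [coronal], [anterior], [distributed], [strident], [labial].
Spreading Place from /pʰ/ onto /k'/ replaces those values with /pʰ/'s: [−dorsal], [−coronal], [+labial]. Features outside Place ([voice], [spread glottis], [constricted glottis], …) stay as in /k'/.
Among the inventory, only /p'/ has exactly this specification, giving the surface form [fap'pʰa].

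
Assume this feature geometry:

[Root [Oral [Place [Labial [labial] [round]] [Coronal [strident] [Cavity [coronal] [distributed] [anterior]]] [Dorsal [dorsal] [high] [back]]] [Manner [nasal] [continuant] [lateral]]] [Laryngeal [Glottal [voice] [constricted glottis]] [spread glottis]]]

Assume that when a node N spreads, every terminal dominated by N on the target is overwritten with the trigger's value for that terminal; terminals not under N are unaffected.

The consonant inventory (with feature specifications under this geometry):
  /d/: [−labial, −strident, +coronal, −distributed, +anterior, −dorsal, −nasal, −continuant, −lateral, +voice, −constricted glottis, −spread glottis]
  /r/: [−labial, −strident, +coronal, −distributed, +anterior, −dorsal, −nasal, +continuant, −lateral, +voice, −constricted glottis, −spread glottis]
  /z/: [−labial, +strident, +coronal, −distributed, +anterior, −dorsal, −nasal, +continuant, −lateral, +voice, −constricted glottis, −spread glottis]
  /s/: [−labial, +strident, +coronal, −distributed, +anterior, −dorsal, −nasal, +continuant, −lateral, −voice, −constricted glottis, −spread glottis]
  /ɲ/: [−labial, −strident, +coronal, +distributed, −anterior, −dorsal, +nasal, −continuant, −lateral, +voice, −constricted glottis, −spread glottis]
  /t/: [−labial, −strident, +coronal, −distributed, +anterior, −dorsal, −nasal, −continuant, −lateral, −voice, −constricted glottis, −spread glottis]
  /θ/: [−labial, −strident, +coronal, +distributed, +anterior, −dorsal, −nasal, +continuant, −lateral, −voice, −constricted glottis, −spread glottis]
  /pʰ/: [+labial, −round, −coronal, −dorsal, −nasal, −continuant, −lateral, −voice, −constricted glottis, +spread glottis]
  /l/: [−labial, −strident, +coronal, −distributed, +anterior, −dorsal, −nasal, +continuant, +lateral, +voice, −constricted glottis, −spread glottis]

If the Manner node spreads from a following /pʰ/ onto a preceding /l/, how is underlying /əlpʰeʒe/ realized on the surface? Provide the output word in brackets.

[ədpʰeʒe]

Manner immediately or transitively dominates [nasal], [continuant], [lateral].
After delinking /l/'s Manner and linking /pʰ/'s, the affected terminals become [−nasal], [−continuant], [−lateral]; [labial], [strident], [coronal], … (outside Manner) are retained from /l/.
Among the inventory, only /d/ has exactly this specification, giving the surface form [ədpʰeʒe].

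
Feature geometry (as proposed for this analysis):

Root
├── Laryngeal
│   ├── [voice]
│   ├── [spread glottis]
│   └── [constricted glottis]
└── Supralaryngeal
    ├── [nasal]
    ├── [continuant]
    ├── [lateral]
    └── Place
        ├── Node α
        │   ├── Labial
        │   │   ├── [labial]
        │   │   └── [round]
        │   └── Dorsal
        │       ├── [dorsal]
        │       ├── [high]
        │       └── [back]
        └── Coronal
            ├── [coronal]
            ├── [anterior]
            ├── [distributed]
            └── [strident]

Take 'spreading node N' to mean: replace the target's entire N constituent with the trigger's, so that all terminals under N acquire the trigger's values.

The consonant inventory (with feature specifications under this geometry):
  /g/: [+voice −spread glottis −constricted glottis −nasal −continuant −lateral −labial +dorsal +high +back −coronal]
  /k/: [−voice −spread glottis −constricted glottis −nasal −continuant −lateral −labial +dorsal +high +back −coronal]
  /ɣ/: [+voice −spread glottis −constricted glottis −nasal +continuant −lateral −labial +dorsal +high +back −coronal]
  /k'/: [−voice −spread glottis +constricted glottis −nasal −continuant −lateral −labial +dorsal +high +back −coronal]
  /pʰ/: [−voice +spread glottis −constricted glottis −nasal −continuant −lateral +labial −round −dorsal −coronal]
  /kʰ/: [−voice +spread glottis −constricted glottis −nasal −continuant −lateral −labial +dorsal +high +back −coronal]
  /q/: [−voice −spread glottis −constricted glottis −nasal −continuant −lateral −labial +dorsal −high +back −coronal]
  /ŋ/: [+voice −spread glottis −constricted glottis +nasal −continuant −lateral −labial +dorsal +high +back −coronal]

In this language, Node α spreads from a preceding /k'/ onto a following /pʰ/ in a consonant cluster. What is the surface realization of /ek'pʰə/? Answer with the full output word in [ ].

The Node α node dominates the terminals [labial], [round], [dorsal], [high], [back].
After delinking /pʰ/'s Node α and linking /k'/'s, the affected terminals become [−labial], [+dorsal], [+high], [+back]; [voice], [spread glottis], [constricted glottis], … (outside Node α) are retained from /pʰ/.
Among the inventory, only /kʰ/ has exactly this specification, giving the surface form [ek'kʰə].

[ek'kʰə]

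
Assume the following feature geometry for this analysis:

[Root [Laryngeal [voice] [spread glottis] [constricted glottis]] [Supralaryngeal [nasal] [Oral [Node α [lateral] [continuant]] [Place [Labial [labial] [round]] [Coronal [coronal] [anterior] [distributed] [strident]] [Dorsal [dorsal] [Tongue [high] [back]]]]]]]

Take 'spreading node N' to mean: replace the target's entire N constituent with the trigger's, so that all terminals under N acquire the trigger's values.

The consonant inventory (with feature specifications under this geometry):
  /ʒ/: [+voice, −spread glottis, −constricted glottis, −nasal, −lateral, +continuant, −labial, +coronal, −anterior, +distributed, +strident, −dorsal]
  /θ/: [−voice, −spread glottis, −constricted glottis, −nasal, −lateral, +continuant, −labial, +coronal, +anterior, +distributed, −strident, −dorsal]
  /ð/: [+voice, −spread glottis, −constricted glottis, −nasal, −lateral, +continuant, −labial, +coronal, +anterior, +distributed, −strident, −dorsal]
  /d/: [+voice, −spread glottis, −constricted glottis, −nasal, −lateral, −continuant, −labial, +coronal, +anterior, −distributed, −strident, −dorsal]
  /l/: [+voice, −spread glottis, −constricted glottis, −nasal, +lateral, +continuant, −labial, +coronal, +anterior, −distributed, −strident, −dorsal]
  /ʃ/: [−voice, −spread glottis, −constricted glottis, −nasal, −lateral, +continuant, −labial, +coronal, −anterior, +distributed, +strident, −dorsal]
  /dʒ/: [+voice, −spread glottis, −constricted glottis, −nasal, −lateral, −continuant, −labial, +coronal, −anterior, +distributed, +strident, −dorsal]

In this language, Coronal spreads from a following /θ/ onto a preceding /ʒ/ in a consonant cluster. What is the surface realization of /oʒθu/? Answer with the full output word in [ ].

[oðθu]

Terminals under Coronal in this geometry: [coronal], [anterior], [distributed], [strident].
After delinking /ʒ/'s Coronal and linking /θ/'s, the affected terminals become [+coronal], [+anterior], [+distributed], [−strident]; [voice], [spread glottis], [constricted glottis], … (outside Coronal) are retained from /ʒ/.
Among the inventory, only /ð/ has exactly this specification, giving the surface form [oðθu].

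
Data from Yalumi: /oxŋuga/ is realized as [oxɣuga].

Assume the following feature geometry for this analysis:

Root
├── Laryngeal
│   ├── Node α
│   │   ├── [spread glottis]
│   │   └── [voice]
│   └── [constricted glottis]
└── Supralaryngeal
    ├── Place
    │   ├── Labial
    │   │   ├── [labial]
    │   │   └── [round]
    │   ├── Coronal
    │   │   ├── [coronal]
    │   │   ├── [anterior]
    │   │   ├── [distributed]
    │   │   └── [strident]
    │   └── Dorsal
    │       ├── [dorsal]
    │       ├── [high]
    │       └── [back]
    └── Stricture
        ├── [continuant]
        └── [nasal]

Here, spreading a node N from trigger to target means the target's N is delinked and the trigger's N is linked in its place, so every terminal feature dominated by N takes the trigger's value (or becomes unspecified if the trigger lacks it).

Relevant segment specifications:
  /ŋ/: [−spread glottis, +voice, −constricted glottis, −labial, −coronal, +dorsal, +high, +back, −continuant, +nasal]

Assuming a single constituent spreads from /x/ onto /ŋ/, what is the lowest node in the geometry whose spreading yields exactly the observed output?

The alternation /ŋ/ → [ɣ] changes [nasal], [continuant] and nothing else.
These terminals are all dominated by Stricture, and no proper subconstituent of Stricture covers them all; Stricture is their lowest common ancestor.
Spreading Stricture from /x/ overwrites each of those terminals with /x/'s values, yielding exactly [ɣ].
[voice] stays as in /ŋ/ although /x/ differs there, so no node dominating it spread; among the remaining candidates Stricture is the lowest that derives the output.

Stricture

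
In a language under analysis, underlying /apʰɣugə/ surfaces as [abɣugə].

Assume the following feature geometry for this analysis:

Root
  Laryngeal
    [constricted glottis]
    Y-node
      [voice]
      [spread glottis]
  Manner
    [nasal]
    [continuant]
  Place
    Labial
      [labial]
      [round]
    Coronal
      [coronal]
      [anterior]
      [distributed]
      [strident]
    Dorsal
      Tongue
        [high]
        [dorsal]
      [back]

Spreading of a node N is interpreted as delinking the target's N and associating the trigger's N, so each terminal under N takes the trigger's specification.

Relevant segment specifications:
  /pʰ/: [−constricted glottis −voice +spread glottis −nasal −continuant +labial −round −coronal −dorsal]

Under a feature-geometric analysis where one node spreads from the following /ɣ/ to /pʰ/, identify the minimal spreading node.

/pʰ/ and [b] differ in [voice], [spread glottis]; every other specified feature is identical.
In this geometry the lowest node dominating all of them is Y-node: every daughter of Y-node dominates only a proper subset, so no lower node suffices.
Delinking /pʰ/'s Y-node and associating /ɣ/'s Y-node gives precisely the feature bundle of [b].
Features on which the two segments disagree outside Y-node, such as [continuant], [dorsal], are unchanged — nothing dominating them spread, and Y-node is the minimal sufficient constituent.

Y-node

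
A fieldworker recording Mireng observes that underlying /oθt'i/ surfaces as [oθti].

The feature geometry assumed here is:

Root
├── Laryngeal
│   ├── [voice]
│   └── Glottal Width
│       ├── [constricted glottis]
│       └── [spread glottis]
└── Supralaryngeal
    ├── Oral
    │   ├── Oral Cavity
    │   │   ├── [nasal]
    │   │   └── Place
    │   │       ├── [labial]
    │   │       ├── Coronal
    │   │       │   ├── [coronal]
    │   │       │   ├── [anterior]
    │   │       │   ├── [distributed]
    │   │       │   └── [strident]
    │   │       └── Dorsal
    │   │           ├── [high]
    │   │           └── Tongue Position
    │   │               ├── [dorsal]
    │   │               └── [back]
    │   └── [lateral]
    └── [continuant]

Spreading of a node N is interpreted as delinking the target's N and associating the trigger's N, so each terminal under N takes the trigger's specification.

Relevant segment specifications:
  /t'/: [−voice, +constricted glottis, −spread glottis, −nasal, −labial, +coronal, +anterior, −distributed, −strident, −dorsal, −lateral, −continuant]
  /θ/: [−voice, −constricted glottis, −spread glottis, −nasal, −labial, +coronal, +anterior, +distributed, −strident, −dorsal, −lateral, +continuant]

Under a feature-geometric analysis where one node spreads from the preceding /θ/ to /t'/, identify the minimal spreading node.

/t'/ and [t] differ in [constricted glottis]; every other specified feature is identical.
Since just one terminal is affected and it takes /θ/'s value, spreading the terminal [constricted glottis] alone is sufficient and minimal.
[continuant], [distributed] stay as in /t'/ although /θ/ differs there, so no node dominating them spread; among the remaining candidates [constricted glottis] is the lowest that derives the output.

[constricted glottis]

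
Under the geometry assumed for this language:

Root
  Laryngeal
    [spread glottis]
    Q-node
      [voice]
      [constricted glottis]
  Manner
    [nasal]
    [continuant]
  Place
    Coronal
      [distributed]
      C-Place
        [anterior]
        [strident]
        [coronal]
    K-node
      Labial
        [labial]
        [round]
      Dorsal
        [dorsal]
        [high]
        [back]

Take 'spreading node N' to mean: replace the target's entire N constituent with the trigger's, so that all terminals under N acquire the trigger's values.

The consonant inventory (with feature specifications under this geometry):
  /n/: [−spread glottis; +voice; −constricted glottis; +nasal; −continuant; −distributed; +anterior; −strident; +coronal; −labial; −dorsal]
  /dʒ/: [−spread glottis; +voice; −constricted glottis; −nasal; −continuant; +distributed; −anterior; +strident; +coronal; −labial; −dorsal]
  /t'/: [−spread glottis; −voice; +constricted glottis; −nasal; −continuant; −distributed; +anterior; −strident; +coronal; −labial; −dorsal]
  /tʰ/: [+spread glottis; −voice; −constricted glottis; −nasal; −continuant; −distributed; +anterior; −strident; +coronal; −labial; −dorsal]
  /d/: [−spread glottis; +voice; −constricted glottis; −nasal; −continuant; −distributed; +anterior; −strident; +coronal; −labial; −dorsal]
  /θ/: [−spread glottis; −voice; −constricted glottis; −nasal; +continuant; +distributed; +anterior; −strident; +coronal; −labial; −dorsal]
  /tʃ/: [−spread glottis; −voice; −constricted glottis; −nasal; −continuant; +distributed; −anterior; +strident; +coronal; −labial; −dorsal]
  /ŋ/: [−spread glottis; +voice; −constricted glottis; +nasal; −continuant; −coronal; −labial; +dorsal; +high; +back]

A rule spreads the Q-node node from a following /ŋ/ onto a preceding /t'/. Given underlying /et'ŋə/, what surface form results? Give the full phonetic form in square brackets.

Q-node immediately or transitively dominates [voice], [constricted glottis].
After delinking /t'/'s Q-node and linking /ŋ/'s, the affected terminals become [+voice], [−constricted glottis]; [spread glottis], [nasal], [continuant], … (outside Q-node) are retained from /t'/.
The resulting bundle matches /d/ in the inventory; substituting it for /t'/ gives [edŋə].

[edŋə]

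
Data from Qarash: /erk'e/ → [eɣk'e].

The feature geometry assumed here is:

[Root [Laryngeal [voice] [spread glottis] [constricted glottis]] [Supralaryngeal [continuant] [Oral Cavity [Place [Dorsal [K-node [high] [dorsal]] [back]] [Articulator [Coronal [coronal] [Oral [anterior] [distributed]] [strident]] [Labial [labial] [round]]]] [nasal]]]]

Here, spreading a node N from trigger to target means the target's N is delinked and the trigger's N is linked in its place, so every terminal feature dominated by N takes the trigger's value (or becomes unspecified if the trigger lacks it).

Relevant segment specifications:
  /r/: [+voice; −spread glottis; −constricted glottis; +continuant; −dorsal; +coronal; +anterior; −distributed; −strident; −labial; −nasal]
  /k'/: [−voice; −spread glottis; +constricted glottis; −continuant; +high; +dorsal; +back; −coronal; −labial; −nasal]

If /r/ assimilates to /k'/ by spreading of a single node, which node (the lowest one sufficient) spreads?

The alternation /r/ → [ɣ] changes [coronal], [anterior], [distributed], [strident], [dorsal], [high], [back] and nothing else.
The smallest constituent containing every changed terminal is Place — each of its daughters lacks at least one of the affected features.
If Place spreads, every terminal under it takes /k'/'s value, producing [ɣ] as observed.
Features on which the two segments disagree outside Place, such as [constricted glottis], [continuant], are unchanged — nothing dominating them spread, and Place is the minimal sufficient constituent.

Place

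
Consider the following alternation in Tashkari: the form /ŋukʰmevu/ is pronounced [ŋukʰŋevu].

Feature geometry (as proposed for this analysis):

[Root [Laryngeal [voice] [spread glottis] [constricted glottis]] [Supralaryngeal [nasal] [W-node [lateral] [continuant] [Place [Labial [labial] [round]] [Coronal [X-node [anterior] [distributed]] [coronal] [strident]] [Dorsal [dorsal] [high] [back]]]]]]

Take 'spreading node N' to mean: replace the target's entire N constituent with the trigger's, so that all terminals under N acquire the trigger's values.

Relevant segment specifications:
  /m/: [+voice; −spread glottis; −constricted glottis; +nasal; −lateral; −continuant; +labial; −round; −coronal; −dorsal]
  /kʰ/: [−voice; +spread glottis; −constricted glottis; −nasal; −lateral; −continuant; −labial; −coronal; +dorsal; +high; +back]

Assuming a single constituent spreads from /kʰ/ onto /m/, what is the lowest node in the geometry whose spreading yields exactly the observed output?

/m/ and [ŋ] differ in [labial], [round], [dorsal], [high], [back]; every other specified feature is identical.
In this geometry the lowest node dominating all of them is Place: every daughter of Place dominates only a proper subset, so no lower node suffices.
Spreading Place from /kʰ/ overwrites each of those terminals with /kʰ/'s values, yielding exactly [ŋ].
Features on which the two segments disagree outside Place, such as [spread glottis], [voice], are unchanged — nothing dominating them spread, and Place is the minimal sufficient constituent.

Place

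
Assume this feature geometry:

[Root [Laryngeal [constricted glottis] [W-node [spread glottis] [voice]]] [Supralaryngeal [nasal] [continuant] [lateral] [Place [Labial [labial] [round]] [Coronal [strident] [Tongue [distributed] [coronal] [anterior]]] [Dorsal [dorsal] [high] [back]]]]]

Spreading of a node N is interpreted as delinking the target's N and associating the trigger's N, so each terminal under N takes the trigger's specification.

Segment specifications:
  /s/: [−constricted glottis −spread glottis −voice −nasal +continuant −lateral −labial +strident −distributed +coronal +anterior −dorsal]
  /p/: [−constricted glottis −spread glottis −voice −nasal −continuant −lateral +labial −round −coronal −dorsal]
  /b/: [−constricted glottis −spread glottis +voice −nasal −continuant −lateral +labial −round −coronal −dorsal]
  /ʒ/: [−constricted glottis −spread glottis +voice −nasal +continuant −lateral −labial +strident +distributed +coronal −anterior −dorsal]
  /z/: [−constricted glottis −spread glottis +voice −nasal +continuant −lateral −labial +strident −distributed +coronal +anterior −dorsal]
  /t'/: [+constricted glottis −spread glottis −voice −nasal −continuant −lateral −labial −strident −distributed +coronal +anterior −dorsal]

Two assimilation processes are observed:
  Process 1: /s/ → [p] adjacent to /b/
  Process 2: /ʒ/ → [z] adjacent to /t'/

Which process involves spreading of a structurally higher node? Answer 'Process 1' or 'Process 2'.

In Process 1, [continuant], [labial], [round], [coronal], [anterior], [distributed], [strident] change, so the minimal spreading node is Supralaryngeal at depth 1.
Process 2 alters [anterior], [distributed]; the lowest common ancestor is Tongue (depth 4 from Root).
Supralaryngeal is closer to Root than Tongue, so Process 1 spreads the higher node.

Process 1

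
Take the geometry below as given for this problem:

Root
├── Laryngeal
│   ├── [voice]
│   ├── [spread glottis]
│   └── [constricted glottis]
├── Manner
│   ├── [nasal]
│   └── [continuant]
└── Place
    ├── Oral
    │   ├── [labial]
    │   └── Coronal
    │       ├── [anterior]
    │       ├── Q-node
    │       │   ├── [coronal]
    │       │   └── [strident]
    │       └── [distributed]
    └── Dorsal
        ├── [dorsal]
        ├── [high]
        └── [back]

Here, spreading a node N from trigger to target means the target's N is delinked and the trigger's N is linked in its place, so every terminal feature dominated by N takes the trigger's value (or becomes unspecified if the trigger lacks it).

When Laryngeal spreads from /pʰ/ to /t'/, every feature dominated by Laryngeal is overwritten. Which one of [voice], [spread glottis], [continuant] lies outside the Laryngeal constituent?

[continuant]

Under this geometry, Laryngeal contains [voice], [spread glottis], [constricted glottis].
Spreading Laryngeal replaces [voice], [spread glottis] with the trigger's values, since each sits inside the Laryngeal constituent.
But [continuant] is a dependent of Manner, outside Laryngeal; it is therefore untouched by the spreading.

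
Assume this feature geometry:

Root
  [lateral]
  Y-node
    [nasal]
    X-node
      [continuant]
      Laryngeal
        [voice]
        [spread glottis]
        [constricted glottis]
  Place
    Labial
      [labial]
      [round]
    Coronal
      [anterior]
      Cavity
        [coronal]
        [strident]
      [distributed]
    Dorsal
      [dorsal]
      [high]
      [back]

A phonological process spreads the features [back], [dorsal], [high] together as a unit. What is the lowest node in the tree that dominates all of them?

[back] is immediately dominated by Dorsal.
[dorsal] is immediately dominated by Dorsal.
[high] is immediately dominated by Dorsal.
The lowest node appearing on every path is Dorsal; each proper daughter of Dorsal fails to dominate at least one of the listed features.

Dorsal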